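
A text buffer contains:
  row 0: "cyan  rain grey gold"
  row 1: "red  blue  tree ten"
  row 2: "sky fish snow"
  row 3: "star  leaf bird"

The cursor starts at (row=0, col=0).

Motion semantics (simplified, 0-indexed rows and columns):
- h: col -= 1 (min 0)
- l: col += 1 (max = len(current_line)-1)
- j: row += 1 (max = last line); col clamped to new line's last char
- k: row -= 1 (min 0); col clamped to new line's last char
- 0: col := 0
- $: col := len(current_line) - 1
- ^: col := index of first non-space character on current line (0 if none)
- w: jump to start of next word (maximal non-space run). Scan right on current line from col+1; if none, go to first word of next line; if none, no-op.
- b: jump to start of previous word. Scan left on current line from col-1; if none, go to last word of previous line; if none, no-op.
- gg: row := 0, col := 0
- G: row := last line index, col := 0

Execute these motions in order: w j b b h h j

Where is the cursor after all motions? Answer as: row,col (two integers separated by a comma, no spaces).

After 1 (w): row=0 col=6 char='r'
After 2 (j): row=1 col=6 char='l'
After 3 (b): row=1 col=5 char='b'
After 4 (b): row=1 col=0 char='r'
After 5 (h): row=1 col=0 char='r'
After 6 (h): row=1 col=0 char='r'
After 7 (j): row=2 col=0 char='s'

Answer: 2,0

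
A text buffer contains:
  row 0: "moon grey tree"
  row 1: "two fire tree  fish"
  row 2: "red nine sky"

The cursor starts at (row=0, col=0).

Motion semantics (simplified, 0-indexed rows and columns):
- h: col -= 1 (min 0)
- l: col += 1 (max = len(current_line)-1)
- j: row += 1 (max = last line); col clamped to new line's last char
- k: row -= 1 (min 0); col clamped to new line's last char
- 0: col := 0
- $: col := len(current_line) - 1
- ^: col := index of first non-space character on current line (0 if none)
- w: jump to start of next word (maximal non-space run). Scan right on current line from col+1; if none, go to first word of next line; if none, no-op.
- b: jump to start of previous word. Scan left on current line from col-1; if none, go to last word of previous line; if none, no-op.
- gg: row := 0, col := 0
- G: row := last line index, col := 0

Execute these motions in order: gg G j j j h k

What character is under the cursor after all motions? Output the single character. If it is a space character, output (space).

Answer: t

Derivation:
After 1 (gg): row=0 col=0 char='m'
After 2 (G): row=2 col=0 char='r'
After 3 (j): row=2 col=0 char='r'
After 4 (j): row=2 col=0 char='r'
After 5 (j): row=2 col=0 char='r'
After 6 (h): row=2 col=0 char='r'
After 7 (k): row=1 col=0 char='t'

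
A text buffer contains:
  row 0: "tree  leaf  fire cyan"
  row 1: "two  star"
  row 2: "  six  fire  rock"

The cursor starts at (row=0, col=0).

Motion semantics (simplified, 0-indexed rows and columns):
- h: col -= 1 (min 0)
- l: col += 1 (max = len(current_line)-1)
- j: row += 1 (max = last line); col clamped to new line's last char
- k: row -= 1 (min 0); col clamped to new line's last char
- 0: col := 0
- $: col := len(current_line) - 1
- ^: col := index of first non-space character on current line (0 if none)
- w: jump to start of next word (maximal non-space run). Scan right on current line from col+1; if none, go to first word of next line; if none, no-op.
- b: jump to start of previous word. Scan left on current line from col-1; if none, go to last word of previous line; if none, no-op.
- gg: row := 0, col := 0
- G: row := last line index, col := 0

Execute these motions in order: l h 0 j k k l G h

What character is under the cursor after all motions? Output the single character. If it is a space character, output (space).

Answer: (space)

Derivation:
After 1 (l): row=0 col=1 char='r'
After 2 (h): row=0 col=0 char='t'
After 3 (0): row=0 col=0 char='t'
After 4 (j): row=1 col=0 char='t'
After 5 (k): row=0 col=0 char='t'
After 6 (k): row=0 col=0 char='t'
After 7 (l): row=0 col=1 char='r'
After 8 (G): row=2 col=0 char='_'
After 9 (h): row=2 col=0 char='_'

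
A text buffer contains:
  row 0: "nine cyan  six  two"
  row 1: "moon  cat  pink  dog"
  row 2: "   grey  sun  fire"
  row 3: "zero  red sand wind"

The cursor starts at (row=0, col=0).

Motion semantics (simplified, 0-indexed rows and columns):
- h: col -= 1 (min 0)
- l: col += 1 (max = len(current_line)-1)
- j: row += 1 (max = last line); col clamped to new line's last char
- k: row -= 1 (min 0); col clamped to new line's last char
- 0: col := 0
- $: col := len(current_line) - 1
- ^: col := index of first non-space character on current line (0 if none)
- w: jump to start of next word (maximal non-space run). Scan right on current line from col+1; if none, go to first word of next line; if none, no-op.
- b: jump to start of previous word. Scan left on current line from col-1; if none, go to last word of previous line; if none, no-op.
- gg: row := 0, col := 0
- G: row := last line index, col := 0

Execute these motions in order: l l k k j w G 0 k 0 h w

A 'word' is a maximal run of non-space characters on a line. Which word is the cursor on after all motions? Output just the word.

After 1 (l): row=0 col=1 char='i'
After 2 (l): row=0 col=2 char='n'
After 3 (k): row=0 col=2 char='n'
After 4 (k): row=0 col=2 char='n'
After 5 (j): row=1 col=2 char='o'
After 6 (w): row=1 col=6 char='c'
After 7 (G): row=3 col=0 char='z'
After 8 (0): row=3 col=0 char='z'
After 9 (k): row=2 col=0 char='_'
After 10 (0): row=2 col=0 char='_'
After 11 (h): row=2 col=0 char='_'
After 12 (w): row=2 col=3 char='g'

Answer: grey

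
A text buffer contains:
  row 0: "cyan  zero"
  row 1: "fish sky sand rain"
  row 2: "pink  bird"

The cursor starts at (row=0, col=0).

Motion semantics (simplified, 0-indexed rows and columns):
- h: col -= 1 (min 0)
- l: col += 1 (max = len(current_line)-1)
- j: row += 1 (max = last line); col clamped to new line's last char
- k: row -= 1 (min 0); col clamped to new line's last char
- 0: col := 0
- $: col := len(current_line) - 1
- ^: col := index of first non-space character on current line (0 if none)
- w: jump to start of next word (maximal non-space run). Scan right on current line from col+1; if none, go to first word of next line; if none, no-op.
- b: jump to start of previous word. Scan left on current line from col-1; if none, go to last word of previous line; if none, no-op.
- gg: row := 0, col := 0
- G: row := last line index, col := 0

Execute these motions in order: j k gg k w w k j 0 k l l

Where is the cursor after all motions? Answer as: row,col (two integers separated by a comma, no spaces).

After 1 (j): row=1 col=0 char='f'
After 2 (k): row=0 col=0 char='c'
After 3 (gg): row=0 col=0 char='c'
After 4 (k): row=0 col=0 char='c'
After 5 (w): row=0 col=6 char='z'
After 6 (w): row=1 col=0 char='f'
After 7 (k): row=0 col=0 char='c'
After 8 (j): row=1 col=0 char='f'
After 9 (0): row=1 col=0 char='f'
After 10 (k): row=0 col=0 char='c'
After 11 (l): row=0 col=1 char='y'
After 12 (l): row=0 col=2 char='a'

Answer: 0,2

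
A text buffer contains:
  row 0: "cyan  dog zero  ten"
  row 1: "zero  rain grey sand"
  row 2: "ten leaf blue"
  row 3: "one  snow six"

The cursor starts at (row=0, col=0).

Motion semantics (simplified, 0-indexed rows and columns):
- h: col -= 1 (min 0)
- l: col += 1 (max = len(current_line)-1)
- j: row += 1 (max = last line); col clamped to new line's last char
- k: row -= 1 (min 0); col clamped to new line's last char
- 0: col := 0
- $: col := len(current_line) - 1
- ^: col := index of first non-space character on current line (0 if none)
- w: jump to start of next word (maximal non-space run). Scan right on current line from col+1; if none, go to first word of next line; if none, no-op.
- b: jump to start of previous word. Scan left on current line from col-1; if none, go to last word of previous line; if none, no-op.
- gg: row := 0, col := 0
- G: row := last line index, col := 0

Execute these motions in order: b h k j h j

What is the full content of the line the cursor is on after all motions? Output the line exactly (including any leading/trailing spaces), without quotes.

Answer: ten leaf blue

Derivation:
After 1 (b): row=0 col=0 char='c'
After 2 (h): row=0 col=0 char='c'
After 3 (k): row=0 col=0 char='c'
After 4 (j): row=1 col=0 char='z'
After 5 (h): row=1 col=0 char='z'
After 6 (j): row=2 col=0 char='t'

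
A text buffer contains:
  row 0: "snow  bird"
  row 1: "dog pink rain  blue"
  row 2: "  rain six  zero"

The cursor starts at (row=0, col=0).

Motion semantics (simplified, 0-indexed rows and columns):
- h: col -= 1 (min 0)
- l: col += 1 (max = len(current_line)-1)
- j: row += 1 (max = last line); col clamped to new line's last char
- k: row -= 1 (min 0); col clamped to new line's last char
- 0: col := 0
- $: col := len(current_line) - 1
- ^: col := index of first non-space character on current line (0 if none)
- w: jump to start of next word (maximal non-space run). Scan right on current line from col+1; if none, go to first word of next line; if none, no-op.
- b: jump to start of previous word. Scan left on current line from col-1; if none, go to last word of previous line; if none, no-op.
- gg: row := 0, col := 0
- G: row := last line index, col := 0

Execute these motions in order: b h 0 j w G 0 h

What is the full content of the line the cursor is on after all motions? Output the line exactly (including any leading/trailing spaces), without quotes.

After 1 (b): row=0 col=0 char='s'
After 2 (h): row=0 col=0 char='s'
After 3 (0): row=0 col=0 char='s'
After 4 (j): row=1 col=0 char='d'
After 5 (w): row=1 col=4 char='p'
After 6 (G): row=2 col=0 char='_'
After 7 (0): row=2 col=0 char='_'
After 8 (h): row=2 col=0 char='_'

Answer:   rain six  zero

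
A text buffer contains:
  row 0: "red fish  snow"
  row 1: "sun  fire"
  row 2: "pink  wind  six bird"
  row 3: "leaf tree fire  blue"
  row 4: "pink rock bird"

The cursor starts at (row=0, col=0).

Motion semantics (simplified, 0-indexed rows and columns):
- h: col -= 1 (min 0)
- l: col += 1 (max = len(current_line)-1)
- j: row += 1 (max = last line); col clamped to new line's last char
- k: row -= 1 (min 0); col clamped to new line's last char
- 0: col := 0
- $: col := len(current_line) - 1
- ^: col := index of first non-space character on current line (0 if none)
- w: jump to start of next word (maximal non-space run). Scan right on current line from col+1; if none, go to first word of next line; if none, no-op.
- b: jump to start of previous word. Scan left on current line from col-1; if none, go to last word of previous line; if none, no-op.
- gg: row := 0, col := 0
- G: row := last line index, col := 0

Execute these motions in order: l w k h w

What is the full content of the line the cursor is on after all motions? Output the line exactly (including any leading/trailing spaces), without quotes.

After 1 (l): row=0 col=1 char='e'
After 2 (w): row=0 col=4 char='f'
After 3 (k): row=0 col=4 char='f'
After 4 (h): row=0 col=3 char='_'
After 5 (w): row=0 col=4 char='f'

Answer: red fish  snow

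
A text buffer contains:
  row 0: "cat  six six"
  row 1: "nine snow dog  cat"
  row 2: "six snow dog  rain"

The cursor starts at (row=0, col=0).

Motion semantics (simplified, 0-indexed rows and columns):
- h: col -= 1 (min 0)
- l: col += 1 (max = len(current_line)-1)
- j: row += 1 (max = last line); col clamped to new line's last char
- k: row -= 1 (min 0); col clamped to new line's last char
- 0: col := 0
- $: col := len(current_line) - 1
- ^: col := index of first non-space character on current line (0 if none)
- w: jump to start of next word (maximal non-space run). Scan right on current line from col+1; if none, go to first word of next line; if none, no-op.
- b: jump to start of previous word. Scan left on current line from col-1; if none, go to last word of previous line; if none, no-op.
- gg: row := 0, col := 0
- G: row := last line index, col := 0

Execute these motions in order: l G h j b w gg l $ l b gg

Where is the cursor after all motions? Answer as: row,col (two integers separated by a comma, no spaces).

After 1 (l): row=0 col=1 char='a'
After 2 (G): row=2 col=0 char='s'
After 3 (h): row=2 col=0 char='s'
After 4 (j): row=2 col=0 char='s'
After 5 (b): row=1 col=15 char='c'
After 6 (w): row=2 col=0 char='s'
After 7 (gg): row=0 col=0 char='c'
After 8 (l): row=0 col=1 char='a'
After 9 ($): row=0 col=11 char='x'
After 10 (l): row=0 col=11 char='x'
After 11 (b): row=0 col=9 char='s'
After 12 (gg): row=0 col=0 char='c'

Answer: 0,0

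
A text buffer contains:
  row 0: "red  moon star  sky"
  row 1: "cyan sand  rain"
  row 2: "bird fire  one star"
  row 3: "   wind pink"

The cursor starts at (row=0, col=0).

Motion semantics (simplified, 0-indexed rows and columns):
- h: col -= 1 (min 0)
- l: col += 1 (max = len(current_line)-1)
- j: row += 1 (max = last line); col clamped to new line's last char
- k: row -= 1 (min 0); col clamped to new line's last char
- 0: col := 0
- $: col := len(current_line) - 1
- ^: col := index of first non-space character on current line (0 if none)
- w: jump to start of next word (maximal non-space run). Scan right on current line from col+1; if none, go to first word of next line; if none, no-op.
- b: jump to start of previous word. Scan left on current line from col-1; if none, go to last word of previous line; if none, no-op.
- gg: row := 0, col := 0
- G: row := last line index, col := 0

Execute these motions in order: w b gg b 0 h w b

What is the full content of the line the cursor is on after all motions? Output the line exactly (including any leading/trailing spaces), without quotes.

Answer: red  moon star  sky

Derivation:
After 1 (w): row=0 col=5 char='m'
After 2 (b): row=0 col=0 char='r'
After 3 (gg): row=0 col=0 char='r'
After 4 (b): row=0 col=0 char='r'
After 5 (0): row=0 col=0 char='r'
After 6 (h): row=0 col=0 char='r'
After 7 (w): row=0 col=5 char='m'
After 8 (b): row=0 col=0 char='r'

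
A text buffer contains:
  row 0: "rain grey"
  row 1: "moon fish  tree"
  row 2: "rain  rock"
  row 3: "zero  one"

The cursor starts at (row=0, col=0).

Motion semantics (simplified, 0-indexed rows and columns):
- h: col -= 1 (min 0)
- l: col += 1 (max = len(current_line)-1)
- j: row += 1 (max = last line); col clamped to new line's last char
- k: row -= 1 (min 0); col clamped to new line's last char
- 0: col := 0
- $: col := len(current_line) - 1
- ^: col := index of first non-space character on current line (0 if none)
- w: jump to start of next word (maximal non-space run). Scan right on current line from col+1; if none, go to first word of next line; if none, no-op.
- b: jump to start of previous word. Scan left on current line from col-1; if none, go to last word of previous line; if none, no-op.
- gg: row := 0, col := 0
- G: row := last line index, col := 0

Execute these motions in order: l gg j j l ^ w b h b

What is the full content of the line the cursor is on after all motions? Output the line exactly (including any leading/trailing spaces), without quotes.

Answer: moon fish  tree

Derivation:
After 1 (l): row=0 col=1 char='a'
After 2 (gg): row=0 col=0 char='r'
After 3 (j): row=1 col=0 char='m'
After 4 (j): row=2 col=0 char='r'
After 5 (l): row=2 col=1 char='a'
After 6 (^): row=2 col=0 char='r'
After 7 (w): row=2 col=6 char='r'
After 8 (b): row=2 col=0 char='r'
After 9 (h): row=2 col=0 char='r'
After 10 (b): row=1 col=11 char='t'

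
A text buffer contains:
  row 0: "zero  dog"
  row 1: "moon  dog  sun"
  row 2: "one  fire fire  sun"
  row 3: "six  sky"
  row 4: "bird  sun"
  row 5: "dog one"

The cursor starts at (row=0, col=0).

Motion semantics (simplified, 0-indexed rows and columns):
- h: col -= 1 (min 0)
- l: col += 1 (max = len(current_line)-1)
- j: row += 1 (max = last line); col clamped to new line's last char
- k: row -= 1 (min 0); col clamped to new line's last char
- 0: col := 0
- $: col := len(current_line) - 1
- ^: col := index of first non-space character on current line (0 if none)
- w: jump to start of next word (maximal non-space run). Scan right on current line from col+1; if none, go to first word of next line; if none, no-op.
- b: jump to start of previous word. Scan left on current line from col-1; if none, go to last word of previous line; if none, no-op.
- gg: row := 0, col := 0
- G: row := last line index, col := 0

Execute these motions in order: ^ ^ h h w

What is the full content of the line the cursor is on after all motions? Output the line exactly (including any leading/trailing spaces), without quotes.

After 1 (^): row=0 col=0 char='z'
After 2 (^): row=0 col=0 char='z'
After 3 (h): row=0 col=0 char='z'
After 4 (h): row=0 col=0 char='z'
After 5 (w): row=0 col=6 char='d'

Answer: zero  dog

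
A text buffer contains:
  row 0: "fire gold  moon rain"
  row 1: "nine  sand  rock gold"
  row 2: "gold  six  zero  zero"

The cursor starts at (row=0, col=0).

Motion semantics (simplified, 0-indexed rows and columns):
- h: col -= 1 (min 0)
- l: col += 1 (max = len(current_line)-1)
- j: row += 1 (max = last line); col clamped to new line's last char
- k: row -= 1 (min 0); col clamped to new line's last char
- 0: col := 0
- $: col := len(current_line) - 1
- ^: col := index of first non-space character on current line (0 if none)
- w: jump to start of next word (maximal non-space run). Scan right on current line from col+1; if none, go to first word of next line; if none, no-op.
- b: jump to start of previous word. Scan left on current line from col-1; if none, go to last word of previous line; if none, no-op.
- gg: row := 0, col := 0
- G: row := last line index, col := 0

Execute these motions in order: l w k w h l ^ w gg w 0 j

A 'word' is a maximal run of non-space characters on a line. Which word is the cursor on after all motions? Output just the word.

Answer: nine

Derivation:
After 1 (l): row=0 col=1 char='i'
After 2 (w): row=0 col=5 char='g'
After 3 (k): row=0 col=5 char='g'
After 4 (w): row=0 col=11 char='m'
After 5 (h): row=0 col=10 char='_'
After 6 (l): row=0 col=11 char='m'
After 7 (^): row=0 col=0 char='f'
After 8 (w): row=0 col=5 char='g'
After 9 (gg): row=0 col=0 char='f'
After 10 (w): row=0 col=5 char='g'
After 11 (0): row=0 col=0 char='f'
After 12 (j): row=1 col=0 char='n'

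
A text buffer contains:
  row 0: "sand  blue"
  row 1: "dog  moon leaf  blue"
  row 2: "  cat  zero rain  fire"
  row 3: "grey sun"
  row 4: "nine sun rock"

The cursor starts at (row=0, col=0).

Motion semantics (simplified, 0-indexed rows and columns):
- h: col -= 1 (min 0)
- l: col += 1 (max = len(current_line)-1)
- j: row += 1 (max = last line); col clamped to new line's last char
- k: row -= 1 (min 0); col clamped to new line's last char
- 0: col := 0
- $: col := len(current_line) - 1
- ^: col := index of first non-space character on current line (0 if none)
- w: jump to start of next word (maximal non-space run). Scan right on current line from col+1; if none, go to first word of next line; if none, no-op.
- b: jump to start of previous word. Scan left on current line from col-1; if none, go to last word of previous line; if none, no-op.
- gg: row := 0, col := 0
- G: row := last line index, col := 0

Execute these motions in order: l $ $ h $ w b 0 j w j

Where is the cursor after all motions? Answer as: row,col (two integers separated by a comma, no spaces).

After 1 (l): row=0 col=1 char='a'
After 2 ($): row=0 col=9 char='e'
After 3 ($): row=0 col=9 char='e'
After 4 (h): row=0 col=8 char='u'
After 5 ($): row=0 col=9 char='e'
After 6 (w): row=1 col=0 char='d'
After 7 (b): row=0 col=6 char='b'
After 8 (0): row=0 col=0 char='s'
After 9 (j): row=1 col=0 char='d'
After 10 (w): row=1 col=5 char='m'
After 11 (j): row=2 col=5 char='_'

Answer: 2,5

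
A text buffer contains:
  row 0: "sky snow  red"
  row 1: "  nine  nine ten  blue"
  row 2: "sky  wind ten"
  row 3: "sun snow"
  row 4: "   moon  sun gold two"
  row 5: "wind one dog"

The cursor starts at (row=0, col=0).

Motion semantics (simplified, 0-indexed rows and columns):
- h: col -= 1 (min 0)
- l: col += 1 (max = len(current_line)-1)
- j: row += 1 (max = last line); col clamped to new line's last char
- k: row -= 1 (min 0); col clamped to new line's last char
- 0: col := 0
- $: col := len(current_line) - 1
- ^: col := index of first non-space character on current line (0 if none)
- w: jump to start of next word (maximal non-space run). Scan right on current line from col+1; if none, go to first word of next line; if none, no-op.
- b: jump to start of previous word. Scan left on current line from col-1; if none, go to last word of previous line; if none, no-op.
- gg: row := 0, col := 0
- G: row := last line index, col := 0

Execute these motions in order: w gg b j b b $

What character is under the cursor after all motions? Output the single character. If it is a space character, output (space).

Answer: d

Derivation:
After 1 (w): row=0 col=4 char='s'
After 2 (gg): row=0 col=0 char='s'
After 3 (b): row=0 col=0 char='s'
After 4 (j): row=1 col=0 char='_'
After 5 (b): row=0 col=10 char='r'
After 6 (b): row=0 col=4 char='s'
After 7 ($): row=0 col=12 char='d'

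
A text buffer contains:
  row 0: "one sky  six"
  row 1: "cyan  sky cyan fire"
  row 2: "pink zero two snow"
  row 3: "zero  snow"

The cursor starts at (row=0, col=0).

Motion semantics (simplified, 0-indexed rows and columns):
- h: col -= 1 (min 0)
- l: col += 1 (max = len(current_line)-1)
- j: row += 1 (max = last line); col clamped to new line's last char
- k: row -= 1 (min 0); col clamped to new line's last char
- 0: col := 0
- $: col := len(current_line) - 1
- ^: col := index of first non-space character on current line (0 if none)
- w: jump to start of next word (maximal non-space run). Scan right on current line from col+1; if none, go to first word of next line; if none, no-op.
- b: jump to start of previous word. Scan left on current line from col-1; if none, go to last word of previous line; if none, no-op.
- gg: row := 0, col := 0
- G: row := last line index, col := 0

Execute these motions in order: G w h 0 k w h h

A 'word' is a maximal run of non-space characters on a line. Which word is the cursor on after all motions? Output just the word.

After 1 (G): row=3 col=0 char='z'
After 2 (w): row=3 col=6 char='s'
After 3 (h): row=3 col=5 char='_'
After 4 (0): row=3 col=0 char='z'
After 5 (k): row=2 col=0 char='p'
After 6 (w): row=2 col=5 char='z'
After 7 (h): row=2 col=4 char='_'
After 8 (h): row=2 col=3 char='k'

Answer: pink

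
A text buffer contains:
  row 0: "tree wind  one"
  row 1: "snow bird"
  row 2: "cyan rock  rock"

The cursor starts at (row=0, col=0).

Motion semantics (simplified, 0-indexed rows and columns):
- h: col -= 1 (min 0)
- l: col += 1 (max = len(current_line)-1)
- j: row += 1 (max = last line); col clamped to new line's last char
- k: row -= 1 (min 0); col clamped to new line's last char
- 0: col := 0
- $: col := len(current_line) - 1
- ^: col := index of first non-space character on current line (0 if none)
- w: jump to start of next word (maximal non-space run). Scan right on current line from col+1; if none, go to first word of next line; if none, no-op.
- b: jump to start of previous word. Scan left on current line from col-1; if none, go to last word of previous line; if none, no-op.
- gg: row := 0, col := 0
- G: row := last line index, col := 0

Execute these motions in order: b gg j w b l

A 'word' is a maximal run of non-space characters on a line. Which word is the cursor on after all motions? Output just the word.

After 1 (b): row=0 col=0 char='t'
After 2 (gg): row=0 col=0 char='t'
After 3 (j): row=1 col=0 char='s'
After 4 (w): row=1 col=5 char='b'
After 5 (b): row=1 col=0 char='s'
After 6 (l): row=1 col=1 char='n'

Answer: snow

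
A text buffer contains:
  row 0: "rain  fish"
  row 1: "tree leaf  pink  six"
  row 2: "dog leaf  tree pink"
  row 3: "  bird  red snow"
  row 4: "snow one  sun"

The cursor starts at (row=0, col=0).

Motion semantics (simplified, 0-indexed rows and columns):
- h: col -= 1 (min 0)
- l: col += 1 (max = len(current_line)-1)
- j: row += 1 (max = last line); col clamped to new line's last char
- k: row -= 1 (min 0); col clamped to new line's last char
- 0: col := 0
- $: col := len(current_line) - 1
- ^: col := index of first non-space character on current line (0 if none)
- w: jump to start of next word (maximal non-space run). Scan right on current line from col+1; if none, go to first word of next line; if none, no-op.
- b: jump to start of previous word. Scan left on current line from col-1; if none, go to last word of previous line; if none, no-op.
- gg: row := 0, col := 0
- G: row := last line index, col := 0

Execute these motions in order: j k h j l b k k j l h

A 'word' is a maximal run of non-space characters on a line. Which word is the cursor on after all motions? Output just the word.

After 1 (j): row=1 col=0 char='t'
After 2 (k): row=0 col=0 char='r'
After 3 (h): row=0 col=0 char='r'
After 4 (j): row=1 col=0 char='t'
After 5 (l): row=1 col=1 char='r'
After 6 (b): row=1 col=0 char='t'
After 7 (k): row=0 col=0 char='r'
After 8 (k): row=0 col=0 char='r'
After 9 (j): row=1 col=0 char='t'
After 10 (l): row=1 col=1 char='r'
After 11 (h): row=1 col=0 char='t'

Answer: tree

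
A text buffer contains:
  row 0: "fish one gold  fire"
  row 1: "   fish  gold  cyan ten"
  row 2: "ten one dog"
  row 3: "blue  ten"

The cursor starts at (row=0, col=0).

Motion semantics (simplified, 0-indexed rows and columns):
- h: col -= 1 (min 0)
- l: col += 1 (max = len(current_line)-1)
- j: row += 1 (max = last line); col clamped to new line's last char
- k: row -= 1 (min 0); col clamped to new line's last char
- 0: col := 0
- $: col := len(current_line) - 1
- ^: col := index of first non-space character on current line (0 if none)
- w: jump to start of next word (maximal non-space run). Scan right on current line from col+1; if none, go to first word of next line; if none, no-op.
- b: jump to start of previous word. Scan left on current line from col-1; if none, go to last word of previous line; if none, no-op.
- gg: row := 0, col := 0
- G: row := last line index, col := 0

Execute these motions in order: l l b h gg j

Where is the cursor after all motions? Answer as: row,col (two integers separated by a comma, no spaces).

Answer: 1,0

Derivation:
After 1 (l): row=0 col=1 char='i'
After 2 (l): row=0 col=2 char='s'
After 3 (b): row=0 col=0 char='f'
After 4 (h): row=0 col=0 char='f'
After 5 (gg): row=0 col=0 char='f'
After 6 (j): row=1 col=0 char='_'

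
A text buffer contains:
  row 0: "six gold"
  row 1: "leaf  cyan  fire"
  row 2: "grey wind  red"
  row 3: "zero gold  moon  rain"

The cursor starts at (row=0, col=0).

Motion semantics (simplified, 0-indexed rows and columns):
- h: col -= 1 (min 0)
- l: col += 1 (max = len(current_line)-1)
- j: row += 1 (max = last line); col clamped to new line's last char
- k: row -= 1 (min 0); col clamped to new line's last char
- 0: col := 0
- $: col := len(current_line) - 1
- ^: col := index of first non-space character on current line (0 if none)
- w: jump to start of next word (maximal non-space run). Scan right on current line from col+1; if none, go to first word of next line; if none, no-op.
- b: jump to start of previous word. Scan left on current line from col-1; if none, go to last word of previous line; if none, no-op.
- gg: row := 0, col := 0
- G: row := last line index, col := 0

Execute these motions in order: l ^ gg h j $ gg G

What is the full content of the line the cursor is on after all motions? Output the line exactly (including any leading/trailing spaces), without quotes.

After 1 (l): row=0 col=1 char='i'
After 2 (^): row=0 col=0 char='s'
After 3 (gg): row=0 col=0 char='s'
After 4 (h): row=0 col=0 char='s'
After 5 (j): row=1 col=0 char='l'
After 6 ($): row=1 col=15 char='e'
After 7 (gg): row=0 col=0 char='s'
After 8 (G): row=3 col=0 char='z'

Answer: zero gold  moon  rain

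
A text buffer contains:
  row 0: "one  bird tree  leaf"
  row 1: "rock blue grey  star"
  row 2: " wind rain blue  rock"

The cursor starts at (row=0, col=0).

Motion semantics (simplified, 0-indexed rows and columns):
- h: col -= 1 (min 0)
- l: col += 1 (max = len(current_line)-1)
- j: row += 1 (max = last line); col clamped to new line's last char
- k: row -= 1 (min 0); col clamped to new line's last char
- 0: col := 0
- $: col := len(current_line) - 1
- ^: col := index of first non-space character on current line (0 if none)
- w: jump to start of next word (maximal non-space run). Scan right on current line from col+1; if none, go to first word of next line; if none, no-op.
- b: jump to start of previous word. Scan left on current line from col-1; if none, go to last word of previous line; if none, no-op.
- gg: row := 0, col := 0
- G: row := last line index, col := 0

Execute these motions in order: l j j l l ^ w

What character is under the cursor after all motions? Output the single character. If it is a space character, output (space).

After 1 (l): row=0 col=1 char='n'
After 2 (j): row=1 col=1 char='o'
After 3 (j): row=2 col=1 char='w'
After 4 (l): row=2 col=2 char='i'
After 5 (l): row=2 col=3 char='n'
After 6 (^): row=2 col=1 char='w'
After 7 (w): row=2 col=6 char='r'

Answer: r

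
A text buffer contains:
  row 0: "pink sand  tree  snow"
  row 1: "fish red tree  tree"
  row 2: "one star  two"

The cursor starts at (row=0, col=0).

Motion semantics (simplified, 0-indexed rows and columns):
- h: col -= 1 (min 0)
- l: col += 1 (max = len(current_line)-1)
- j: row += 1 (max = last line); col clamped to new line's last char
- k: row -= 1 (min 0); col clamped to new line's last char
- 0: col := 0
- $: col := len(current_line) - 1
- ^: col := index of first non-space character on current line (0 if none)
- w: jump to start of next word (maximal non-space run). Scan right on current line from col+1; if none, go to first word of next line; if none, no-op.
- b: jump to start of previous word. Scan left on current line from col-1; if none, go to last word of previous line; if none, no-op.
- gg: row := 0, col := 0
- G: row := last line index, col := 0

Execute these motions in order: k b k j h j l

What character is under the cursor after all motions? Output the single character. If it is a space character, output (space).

Answer: n

Derivation:
After 1 (k): row=0 col=0 char='p'
After 2 (b): row=0 col=0 char='p'
After 3 (k): row=0 col=0 char='p'
After 4 (j): row=1 col=0 char='f'
After 5 (h): row=1 col=0 char='f'
After 6 (j): row=2 col=0 char='o'
After 7 (l): row=2 col=1 char='n'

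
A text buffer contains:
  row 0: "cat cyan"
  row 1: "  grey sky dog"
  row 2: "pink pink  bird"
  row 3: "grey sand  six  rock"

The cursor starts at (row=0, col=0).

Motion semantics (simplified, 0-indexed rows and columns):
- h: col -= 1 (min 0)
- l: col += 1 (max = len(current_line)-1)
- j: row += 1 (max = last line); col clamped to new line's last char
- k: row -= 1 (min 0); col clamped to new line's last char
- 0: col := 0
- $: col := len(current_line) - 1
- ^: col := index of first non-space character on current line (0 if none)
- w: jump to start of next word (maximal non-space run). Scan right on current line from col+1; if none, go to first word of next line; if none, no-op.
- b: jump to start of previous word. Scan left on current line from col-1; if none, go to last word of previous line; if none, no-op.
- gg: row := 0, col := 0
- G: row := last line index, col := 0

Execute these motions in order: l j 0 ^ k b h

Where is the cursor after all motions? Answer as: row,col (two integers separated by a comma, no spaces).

After 1 (l): row=0 col=1 char='a'
After 2 (j): row=1 col=1 char='_'
After 3 (0): row=1 col=0 char='_'
After 4 (^): row=1 col=2 char='g'
After 5 (k): row=0 col=2 char='t'
After 6 (b): row=0 col=0 char='c'
After 7 (h): row=0 col=0 char='c'

Answer: 0,0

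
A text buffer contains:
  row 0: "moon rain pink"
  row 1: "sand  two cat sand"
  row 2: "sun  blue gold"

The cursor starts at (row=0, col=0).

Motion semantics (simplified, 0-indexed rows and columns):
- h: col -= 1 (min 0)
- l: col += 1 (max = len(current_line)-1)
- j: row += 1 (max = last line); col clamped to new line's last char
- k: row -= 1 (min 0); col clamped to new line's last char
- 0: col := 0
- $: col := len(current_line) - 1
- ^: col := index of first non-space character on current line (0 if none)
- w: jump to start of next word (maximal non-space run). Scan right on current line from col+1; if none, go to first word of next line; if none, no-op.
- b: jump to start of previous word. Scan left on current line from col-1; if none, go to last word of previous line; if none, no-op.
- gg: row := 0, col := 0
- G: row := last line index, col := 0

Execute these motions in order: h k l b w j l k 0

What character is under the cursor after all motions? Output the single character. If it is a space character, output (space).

After 1 (h): row=0 col=0 char='m'
After 2 (k): row=0 col=0 char='m'
After 3 (l): row=0 col=1 char='o'
After 4 (b): row=0 col=0 char='m'
After 5 (w): row=0 col=5 char='r'
After 6 (j): row=1 col=5 char='_'
After 7 (l): row=1 col=6 char='t'
After 8 (k): row=0 col=6 char='a'
After 9 (0): row=0 col=0 char='m'

Answer: m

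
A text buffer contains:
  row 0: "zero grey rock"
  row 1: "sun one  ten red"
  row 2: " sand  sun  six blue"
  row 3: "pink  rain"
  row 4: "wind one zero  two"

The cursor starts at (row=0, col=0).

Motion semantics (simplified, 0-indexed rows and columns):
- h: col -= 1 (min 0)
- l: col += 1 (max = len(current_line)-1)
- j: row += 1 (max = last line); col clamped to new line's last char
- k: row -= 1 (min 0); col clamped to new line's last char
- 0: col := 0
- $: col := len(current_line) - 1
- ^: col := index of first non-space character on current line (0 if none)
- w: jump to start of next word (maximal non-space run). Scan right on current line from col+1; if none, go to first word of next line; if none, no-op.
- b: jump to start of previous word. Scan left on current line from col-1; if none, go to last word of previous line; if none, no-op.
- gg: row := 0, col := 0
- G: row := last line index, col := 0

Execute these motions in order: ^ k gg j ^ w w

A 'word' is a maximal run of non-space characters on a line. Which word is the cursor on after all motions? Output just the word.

After 1 (^): row=0 col=0 char='z'
After 2 (k): row=0 col=0 char='z'
After 3 (gg): row=0 col=0 char='z'
After 4 (j): row=1 col=0 char='s'
After 5 (^): row=1 col=0 char='s'
After 6 (w): row=1 col=4 char='o'
After 7 (w): row=1 col=9 char='t'

Answer: ten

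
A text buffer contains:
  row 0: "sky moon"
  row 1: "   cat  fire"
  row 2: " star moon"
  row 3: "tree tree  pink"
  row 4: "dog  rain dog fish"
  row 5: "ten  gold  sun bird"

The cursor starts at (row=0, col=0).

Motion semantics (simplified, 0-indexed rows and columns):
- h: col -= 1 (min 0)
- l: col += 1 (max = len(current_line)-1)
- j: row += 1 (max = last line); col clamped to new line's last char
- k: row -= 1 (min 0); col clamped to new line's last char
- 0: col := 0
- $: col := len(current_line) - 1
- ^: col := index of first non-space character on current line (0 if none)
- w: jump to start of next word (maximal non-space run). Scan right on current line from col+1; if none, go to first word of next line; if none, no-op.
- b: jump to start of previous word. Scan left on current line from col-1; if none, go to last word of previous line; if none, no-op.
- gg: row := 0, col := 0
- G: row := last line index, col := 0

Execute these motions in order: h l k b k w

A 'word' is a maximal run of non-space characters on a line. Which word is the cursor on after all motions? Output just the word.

After 1 (h): row=0 col=0 char='s'
After 2 (l): row=0 col=1 char='k'
After 3 (k): row=0 col=1 char='k'
After 4 (b): row=0 col=0 char='s'
After 5 (k): row=0 col=0 char='s'
After 6 (w): row=0 col=4 char='m'

Answer: moon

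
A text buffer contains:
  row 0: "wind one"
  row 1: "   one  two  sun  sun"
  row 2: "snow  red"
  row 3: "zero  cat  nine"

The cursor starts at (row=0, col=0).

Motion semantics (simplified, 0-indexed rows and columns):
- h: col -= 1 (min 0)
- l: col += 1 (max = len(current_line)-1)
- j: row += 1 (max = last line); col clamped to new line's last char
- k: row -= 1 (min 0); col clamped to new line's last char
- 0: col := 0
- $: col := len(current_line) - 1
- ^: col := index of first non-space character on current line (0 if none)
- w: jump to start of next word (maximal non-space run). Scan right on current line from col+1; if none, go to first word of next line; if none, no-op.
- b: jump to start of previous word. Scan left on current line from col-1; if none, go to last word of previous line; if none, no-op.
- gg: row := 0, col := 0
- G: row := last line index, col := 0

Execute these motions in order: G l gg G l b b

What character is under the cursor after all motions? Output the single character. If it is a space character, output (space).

After 1 (G): row=3 col=0 char='z'
After 2 (l): row=3 col=1 char='e'
After 3 (gg): row=0 col=0 char='w'
After 4 (G): row=3 col=0 char='z'
After 5 (l): row=3 col=1 char='e'
After 6 (b): row=3 col=0 char='z'
After 7 (b): row=2 col=6 char='r'

Answer: r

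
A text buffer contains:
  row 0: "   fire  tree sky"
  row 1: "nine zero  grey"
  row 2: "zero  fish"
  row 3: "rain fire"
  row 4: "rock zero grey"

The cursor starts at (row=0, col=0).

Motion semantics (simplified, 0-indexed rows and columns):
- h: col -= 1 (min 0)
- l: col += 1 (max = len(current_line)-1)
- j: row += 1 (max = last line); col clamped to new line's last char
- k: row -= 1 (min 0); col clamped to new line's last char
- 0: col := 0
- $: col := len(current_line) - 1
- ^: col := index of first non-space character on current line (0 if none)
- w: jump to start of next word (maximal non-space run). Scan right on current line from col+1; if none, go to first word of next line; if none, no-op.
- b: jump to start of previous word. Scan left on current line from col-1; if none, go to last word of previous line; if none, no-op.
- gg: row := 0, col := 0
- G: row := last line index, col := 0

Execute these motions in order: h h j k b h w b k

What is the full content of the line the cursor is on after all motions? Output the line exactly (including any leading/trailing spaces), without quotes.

Answer:    fire  tree sky

Derivation:
After 1 (h): row=0 col=0 char='_'
After 2 (h): row=0 col=0 char='_'
After 3 (j): row=1 col=0 char='n'
After 4 (k): row=0 col=0 char='_'
After 5 (b): row=0 col=0 char='_'
After 6 (h): row=0 col=0 char='_'
After 7 (w): row=0 col=3 char='f'
After 8 (b): row=0 col=3 char='f'
After 9 (k): row=0 col=3 char='f'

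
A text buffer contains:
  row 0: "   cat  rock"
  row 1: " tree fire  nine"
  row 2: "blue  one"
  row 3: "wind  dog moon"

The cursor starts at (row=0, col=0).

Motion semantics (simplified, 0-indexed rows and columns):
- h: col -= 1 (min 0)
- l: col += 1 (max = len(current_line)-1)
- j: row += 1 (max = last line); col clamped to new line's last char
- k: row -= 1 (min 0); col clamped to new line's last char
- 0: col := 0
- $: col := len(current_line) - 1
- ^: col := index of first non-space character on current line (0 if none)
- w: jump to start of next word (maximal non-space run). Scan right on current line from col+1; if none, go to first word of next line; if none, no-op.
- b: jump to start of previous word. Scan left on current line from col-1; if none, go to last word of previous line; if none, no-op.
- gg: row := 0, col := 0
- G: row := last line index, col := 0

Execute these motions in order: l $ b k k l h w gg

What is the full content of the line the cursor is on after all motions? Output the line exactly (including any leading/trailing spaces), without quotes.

After 1 (l): row=0 col=1 char='_'
After 2 ($): row=0 col=11 char='k'
After 3 (b): row=0 col=8 char='r'
After 4 (k): row=0 col=8 char='r'
After 5 (k): row=0 col=8 char='r'
After 6 (l): row=0 col=9 char='o'
After 7 (h): row=0 col=8 char='r'
After 8 (w): row=1 col=1 char='t'
After 9 (gg): row=0 col=0 char='_'

Answer:    cat  rock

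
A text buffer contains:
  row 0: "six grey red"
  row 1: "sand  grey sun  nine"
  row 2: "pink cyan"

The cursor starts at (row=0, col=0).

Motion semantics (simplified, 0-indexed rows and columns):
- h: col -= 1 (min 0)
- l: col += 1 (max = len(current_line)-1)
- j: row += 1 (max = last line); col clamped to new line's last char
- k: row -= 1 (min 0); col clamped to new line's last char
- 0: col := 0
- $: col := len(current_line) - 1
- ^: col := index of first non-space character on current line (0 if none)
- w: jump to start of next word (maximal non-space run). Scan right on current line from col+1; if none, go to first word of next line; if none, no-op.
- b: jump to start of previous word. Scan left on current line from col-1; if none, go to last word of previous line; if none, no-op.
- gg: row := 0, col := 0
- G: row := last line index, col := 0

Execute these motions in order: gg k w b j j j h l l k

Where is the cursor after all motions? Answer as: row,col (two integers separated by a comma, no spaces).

Answer: 1,2

Derivation:
After 1 (gg): row=0 col=0 char='s'
After 2 (k): row=0 col=0 char='s'
After 3 (w): row=0 col=4 char='g'
After 4 (b): row=0 col=0 char='s'
After 5 (j): row=1 col=0 char='s'
After 6 (j): row=2 col=0 char='p'
After 7 (j): row=2 col=0 char='p'
After 8 (h): row=2 col=0 char='p'
After 9 (l): row=2 col=1 char='i'
After 10 (l): row=2 col=2 char='n'
After 11 (k): row=1 col=2 char='n'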